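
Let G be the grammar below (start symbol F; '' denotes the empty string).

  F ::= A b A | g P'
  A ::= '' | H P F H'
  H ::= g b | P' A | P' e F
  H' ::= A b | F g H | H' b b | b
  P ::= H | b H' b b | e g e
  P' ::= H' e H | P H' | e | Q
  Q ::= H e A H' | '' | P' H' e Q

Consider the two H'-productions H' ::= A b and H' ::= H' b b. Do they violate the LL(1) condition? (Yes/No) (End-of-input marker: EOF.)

Yes

FIRST(A b) = { b, e, g } and FIRST(H' b b) = { b, e, g }.
Both contain b, so the two alternatives are not disjoint — LL(1) conflict.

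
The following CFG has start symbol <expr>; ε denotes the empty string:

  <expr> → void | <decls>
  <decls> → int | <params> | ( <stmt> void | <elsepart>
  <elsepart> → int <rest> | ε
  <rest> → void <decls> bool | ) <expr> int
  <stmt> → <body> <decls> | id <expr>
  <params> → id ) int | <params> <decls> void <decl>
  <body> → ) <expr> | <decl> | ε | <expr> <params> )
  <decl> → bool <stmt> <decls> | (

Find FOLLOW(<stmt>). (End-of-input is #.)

In <decls> → ( <stmt> void: add FIRST(void) = { void }.
In <decl> → bool <stmt> <decls>: add FIRST(<decls>)\{ε} = { (, id, int }.
  Since <decls> is nullable, also add FOLLOW(<decl>) = { #, (, ), bool, id, int, void }.
Union: FOLLOW(<stmt>) = { #, (, ), bool, id, int, void }.

{ #, (, ), bool, id, int, void }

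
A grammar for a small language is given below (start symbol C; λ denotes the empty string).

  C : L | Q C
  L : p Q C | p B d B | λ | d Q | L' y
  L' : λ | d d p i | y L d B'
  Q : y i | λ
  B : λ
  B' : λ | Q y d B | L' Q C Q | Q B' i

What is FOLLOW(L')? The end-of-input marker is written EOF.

{ d, i, p, y }

In L : L' y: add FIRST(y) = { y }.
In B' : L' Q C Q: add FIRST(Q C Q)\{λ} = { d, p, y }.
  Since Q C Q is nullable, also add FOLLOW(B') = { d, i, p, y }.
Union: FOLLOW(L') = { d, i, p, y }.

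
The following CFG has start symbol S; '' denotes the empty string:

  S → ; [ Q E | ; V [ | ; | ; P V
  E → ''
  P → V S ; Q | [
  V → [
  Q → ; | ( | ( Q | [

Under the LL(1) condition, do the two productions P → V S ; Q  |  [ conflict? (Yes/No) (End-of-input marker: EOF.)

FIRST(V S ; Q) = { [ } and FIRST([) = { [ }.
Both contain [, so the two alternatives are not disjoint — LL(1) conflict.

Yes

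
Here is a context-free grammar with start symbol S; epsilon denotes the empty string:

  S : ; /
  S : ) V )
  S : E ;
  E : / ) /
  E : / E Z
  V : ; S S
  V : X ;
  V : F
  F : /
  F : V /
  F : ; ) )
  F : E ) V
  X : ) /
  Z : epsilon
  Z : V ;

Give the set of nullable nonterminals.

{ Z }

Directly nullable (have an epsilon-production): Z.
No other nonterminal has a production whose RHS symbols are all nullable.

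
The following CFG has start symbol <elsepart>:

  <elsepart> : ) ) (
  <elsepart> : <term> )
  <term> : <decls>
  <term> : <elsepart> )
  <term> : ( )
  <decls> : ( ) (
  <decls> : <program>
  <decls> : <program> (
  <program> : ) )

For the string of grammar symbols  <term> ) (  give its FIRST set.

Add FIRST(<term>) = { (, ) }; <term> is not nullable, stop.

{ (, ) }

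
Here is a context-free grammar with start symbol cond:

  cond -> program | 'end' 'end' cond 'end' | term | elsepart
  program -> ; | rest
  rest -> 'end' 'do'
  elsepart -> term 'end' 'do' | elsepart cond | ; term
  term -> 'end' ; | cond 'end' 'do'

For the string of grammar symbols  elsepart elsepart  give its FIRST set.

{ 'end', ; }

Add FIRST(elsepart) = { 'end', ; }; elsepart is not nullable, stop.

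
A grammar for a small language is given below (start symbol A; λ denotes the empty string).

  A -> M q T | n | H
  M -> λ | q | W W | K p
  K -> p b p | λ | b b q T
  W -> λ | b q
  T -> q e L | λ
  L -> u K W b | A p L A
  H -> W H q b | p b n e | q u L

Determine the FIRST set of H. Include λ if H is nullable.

From H -> W H q b: W nullable, take FIRST(W) ∪ FIRST(H) = { b, p, q }.
H -> p b n e contributes {p}.
H -> q u L contributes {q}.
Union: FIRST(H) = { b, p, q }.

{ b, p, q }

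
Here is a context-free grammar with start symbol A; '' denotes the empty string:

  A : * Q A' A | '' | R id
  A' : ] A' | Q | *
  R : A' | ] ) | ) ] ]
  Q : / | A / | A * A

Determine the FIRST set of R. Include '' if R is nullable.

From R : A': add FIRST(A') = { ), *, /, ] }.
R : ] ) contributes {]}.
R : ) ] ] contributes {)}.
Union: FIRST(R) = { ), *, /, ] }.

{ ), *, /, ] }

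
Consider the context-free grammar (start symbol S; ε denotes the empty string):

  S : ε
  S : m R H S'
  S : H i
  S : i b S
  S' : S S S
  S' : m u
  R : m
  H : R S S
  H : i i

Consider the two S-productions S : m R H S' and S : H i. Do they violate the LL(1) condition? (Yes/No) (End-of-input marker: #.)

FIRST(m R H S') = { m } and FIRST(H i) = { i, m }.
Both contain m, so the two alternatives are not disjoint — LL(1) conflict.

Yes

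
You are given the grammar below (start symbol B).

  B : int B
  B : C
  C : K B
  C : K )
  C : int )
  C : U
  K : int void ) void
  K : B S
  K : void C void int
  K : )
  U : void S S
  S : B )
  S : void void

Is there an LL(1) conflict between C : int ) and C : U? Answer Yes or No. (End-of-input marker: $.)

No

FIRST(int )) = { int } and FIRST(U) = { void }.
The FIRST sets are disjoint and neither alternative is nullable — no conflict.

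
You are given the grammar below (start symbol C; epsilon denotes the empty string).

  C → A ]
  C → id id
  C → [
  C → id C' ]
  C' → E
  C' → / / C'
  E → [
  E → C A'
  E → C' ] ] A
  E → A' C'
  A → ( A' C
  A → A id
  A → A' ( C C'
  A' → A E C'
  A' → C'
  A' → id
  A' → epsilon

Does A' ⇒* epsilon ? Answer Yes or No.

A' has an epsilon-production, so A' ⇒ epsilon.

Yes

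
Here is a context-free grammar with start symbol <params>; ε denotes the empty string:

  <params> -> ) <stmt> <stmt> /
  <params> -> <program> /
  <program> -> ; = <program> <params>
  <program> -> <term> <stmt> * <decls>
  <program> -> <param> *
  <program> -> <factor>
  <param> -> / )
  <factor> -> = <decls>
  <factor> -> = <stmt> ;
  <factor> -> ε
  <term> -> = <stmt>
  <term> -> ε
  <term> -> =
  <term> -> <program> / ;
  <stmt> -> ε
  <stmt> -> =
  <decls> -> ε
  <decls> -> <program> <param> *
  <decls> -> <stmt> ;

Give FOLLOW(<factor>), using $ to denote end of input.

{ ), *, /, ;, = }

In <program> -> <factor>: <factor> is at the end, add FOLLOW(<program>) = { ), *, /, ;, = }.
Union: FOLLOW(<factor>) = { ), *, /, ;, = }.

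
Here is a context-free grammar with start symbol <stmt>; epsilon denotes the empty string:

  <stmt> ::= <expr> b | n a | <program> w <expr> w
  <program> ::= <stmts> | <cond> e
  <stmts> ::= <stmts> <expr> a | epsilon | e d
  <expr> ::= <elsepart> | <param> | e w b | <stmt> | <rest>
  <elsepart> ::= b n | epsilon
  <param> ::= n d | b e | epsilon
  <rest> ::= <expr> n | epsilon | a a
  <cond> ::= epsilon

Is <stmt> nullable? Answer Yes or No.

No

Nullable nonterminals: <cond>, <elsepart>, <expr>, <param>, <program>, <rest>, <stmts>.
No production of <stmt> has an RHS whose symbols are all nullable, so <stmt> is not nullable.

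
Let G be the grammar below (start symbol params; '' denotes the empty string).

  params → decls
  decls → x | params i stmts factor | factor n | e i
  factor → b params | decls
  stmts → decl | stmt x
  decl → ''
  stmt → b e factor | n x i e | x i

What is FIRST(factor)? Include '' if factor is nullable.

{ b, e, x }

factor → b params contributes {b}.
From factor → decls: add FIRST(decls) = { b, e, x }.
Union: FIRST(factor) = { b, e, x }.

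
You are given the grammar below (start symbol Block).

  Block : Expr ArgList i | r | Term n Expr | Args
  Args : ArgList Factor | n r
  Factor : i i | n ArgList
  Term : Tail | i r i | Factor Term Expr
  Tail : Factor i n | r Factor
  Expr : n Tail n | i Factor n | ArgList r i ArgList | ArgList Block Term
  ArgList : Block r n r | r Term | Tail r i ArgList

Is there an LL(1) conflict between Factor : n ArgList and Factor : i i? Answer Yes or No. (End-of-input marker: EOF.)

FIRST(n ArgList) = { n } and FIRST(i i) = { i }.
The FIRST sets are disjoint and neither alternative is nullable — no conflict.

No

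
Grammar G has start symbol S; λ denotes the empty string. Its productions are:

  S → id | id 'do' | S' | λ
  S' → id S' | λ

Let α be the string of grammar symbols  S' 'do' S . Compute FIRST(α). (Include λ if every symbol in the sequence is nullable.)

{ 'do', id }

Add FIRST(S')\{λ} = { id }; S' is nullable, continue.
'do' is a terminal; add {'do'} and stop.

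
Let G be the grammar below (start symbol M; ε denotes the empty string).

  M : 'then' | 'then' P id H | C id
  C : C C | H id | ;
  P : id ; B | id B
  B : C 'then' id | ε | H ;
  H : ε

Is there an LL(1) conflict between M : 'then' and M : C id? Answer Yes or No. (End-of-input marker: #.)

No

FIRST('then') = { 'then' } and FIRST(C id) = { ;, id }.
The FIRST sets are disjoint and neither alternative is nullable — no conflict.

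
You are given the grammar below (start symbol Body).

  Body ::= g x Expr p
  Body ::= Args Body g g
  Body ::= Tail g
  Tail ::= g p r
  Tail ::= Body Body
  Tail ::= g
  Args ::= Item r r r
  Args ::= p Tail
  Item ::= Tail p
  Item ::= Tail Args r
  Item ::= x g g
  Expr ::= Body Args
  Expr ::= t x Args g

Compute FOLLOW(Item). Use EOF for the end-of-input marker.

In Args ::= Item r r r: add FIRST(r r r) = { r }.
Union: FOLLOW(Item) = { r }.

{ r }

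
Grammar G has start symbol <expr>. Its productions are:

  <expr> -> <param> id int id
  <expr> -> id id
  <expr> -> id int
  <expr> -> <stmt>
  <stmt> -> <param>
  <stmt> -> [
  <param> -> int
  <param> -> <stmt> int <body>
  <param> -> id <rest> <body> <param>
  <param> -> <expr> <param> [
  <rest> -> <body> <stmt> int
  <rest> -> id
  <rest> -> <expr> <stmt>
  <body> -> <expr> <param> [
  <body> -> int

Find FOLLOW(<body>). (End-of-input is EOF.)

In <param> -> <stmt> int <body>: <body> is at the end, add FOLLOW(<param>) = { EOF, [, id, int }.
In <param> -> id <rest> <body> <param>: add FIRST(<param>) = { [, id, int }.
In <rest> -> <body> <stmt> int: add FIRST(<stmt> int) = { [, id, int }.
Union: FOLLOW(<body>) = { EOF, [, id, int }.

{ EOF, [, id, int }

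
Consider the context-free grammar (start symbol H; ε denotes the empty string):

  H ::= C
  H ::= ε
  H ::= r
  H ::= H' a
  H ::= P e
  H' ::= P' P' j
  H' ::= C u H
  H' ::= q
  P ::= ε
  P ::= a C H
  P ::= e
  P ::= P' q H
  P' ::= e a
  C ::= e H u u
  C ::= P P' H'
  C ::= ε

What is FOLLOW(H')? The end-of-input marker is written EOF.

In H ::= H' a: add FIRST(a) = { a }.
In C ::= P P' H': H' is at the end, add FOLLOW(C) = { EOF, a, e, q, r, u }.
Union: FOLLOW(H') = { EOF, a, e, q, r, u }.

{ EOF, a, e, q, r, u }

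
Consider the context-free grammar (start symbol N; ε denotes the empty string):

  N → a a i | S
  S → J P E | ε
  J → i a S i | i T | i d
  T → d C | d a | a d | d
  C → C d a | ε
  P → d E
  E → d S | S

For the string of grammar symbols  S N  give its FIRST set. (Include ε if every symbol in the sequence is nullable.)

{ a, i, ε }

Add FIRST(S)\{ε} = { i }; S is nullable, continue.
Add FIRST(N)\{ε} = { a, i }; N is nullable, continue.
Every symbol is nullable, so include ε.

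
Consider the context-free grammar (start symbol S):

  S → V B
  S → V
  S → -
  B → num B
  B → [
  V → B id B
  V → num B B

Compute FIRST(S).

From S → V B: add FIRST(V) = { [, num }.
From S → V: add FIRST(V) = { [, num }.
S → - contributes {-}.
Union: FIRST(S) = { -, [, num }.

{ -, [, num }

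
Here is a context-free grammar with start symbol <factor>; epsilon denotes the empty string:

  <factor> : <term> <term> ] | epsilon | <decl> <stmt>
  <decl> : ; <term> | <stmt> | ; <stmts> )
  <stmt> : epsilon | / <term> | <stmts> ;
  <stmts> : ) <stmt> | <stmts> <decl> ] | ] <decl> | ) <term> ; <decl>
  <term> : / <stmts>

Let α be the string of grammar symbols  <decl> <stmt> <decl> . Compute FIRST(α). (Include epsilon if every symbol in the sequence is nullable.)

Add FIRST(<decl>)\{epsilon} = { ), /, ;, ] }; <decl> is nullable, continue.
Add FIRST(<stmt>)\{epsilon} = { ), /, ] }; <stmt> is nullable, continue.
Add FIRST(<decl>)\{epsilon} = { ), /, ;, ] }; <decl> is nullable, continue.
Every symbol is nullable, so include epsilon.

{ ), /, ;, ], epsilon }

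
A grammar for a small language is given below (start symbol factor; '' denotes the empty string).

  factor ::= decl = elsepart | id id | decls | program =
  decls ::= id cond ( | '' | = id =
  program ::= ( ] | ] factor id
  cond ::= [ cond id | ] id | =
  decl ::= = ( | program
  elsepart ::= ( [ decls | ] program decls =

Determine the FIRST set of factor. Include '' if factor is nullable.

From factor ::= decl = elsepart: add FIRST(decl) = { (, =, ] }.
factor ::= id id contributes {id}.
From factor ::= decls: add FIRST(decls) = { =, id, '' } (including '' since decls is nullable).
From factor ::= program =: add FIRST(program) = { (, ] }.
Union: FIRST(factor) = { (, =, ], id, '' }.

{ (, =, ], id, '' }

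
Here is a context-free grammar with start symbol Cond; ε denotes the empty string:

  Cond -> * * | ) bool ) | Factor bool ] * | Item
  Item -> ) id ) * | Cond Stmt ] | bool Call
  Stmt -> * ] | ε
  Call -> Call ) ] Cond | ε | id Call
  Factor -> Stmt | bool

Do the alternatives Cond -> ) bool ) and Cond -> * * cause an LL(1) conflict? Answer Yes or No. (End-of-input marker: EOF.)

FIRST() bool )) = { ) } and FIRST(* *) = { * }.
The FIRST sets are disjoint and neither alternative is nullable — no conflict.

No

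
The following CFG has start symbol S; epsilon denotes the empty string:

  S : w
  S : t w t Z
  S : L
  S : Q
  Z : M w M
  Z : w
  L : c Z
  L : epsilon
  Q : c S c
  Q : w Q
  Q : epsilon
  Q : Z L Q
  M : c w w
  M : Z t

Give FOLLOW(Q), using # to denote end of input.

In S : Q: Q is at the end, add FOLLOW(S) = { #, c }.
In Q : w Q: Q is at the end, add FOLLOW(Q) = { #, c }.
In Q : Z L Q: Q is at the end, add FOLLOW(Q) = { #, c }.
Union: FOLLOW(Q) = { #, c }.

{ #, c }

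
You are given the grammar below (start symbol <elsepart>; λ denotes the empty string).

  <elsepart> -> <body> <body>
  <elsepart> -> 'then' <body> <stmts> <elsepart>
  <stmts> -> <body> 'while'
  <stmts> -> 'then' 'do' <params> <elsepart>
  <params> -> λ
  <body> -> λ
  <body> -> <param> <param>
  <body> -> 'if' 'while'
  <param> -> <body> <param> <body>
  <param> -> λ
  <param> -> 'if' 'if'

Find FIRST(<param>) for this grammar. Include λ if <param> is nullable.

{ 'if', λ }

From <param> -> <body> <param> <body>: <body>, <param>, <body> nullable, take FIRST(<body>) ∪ FIRST(<param>) ∪ FIRST(<body>) = { 'if' }; also λ since the whole RHS is nullable.
<param> -> λ contributes λ.
<param> -> 'if' 'if' contributes {'if'}.
Union: FIRST(<param>) = { 'if', λ }.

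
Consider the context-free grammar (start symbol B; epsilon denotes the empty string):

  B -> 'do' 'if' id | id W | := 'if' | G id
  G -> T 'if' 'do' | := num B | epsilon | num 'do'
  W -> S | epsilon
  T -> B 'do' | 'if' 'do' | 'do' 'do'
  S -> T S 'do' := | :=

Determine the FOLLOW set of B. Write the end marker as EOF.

{ EOF, 'do', id }

B is the start symbol, so EOF ∈ FOLLOW(B).
In G -> := num B: B is at the end, add FOLLOW(G) = { id }.
In T -> B 'do': add FIRST('do') = { 'do' }.
Union: FOLLOW(B) = { EOF, 'do', id }.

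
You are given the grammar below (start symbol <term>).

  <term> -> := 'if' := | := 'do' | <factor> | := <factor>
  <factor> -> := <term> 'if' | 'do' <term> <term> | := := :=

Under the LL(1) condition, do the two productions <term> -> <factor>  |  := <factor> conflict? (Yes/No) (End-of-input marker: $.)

FIRST(<factor>) = { 'do', := } and FIRST(:= <factor>) = { := }.
Both contain :=, so the two alternatives are not disjoint — LL(1) conflict.

Yes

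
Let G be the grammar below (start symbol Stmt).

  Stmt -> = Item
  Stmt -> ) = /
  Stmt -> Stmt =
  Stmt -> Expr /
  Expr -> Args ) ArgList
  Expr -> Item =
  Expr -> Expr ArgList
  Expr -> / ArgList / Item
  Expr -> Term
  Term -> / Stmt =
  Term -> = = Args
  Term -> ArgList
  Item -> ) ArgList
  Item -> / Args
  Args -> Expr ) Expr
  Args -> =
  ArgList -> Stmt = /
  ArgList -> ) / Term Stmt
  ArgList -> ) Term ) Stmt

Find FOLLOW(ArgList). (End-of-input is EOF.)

In Expr -> Args ) ArgList: ArgList is at the end, add FOLLOW(Expr) = { EOF, ), /, = }.
In Expr -> Expr ArgList: ArgList is at the end, add FOLLOW(Expr) = { EOF, ), /, = }.
In Expr -> / ArgList / Item: add FIRST(/ Item) = { / }.
In Term -> ArgList: ArgList is at the end, add FOLLOW(Term) = { EOF, ), /, = }.
In Item -> ) ArgList: ArgList is at the end, add FOLLOW(Item) = { EOF, ), /, = }.
Union: FOLLOW(ArgList) = { EOF, ), /, = }.

{ EOF, ), /, = }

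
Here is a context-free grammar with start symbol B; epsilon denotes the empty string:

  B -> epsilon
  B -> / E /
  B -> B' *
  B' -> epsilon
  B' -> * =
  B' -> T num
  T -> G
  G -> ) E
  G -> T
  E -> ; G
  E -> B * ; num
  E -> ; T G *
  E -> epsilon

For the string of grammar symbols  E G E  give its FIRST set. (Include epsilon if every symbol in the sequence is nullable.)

{ ), *, /, ; }

Add FIRST(E)\{epsilon} = { ), *, /, ; }; E is nullable, continue.
Add FIRST(G) = { ) }; G is not nullable, stop.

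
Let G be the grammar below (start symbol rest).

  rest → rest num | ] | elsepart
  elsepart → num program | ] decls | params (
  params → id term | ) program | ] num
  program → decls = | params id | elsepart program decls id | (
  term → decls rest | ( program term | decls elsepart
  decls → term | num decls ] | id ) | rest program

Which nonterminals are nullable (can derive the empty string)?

{ } (none)

No nonterminal has an empty production or an RHS whose symbols are all nullable.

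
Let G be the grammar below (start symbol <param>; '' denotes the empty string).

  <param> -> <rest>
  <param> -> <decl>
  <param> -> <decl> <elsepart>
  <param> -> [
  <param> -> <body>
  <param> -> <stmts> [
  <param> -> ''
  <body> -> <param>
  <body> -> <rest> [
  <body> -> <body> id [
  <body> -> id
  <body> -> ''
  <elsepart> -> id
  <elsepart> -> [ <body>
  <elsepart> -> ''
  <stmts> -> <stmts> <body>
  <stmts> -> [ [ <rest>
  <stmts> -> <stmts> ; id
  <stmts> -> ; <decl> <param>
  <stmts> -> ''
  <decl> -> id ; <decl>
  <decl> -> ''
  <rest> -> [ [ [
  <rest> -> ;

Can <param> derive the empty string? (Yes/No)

<param> has an ''-production, so <param> ⇒ ''.

Yes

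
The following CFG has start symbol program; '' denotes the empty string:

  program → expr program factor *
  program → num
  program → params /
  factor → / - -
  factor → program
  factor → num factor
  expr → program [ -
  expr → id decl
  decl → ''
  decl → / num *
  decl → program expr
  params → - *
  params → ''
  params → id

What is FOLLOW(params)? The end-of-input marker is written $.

{ / }

In program → params /: add FIRST(/) = { / }.
Union: FOLLOW(params) = { / }.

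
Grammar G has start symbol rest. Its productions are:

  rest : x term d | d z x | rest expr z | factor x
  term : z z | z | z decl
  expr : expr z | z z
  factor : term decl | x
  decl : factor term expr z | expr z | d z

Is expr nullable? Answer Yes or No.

No nonterminal in this grammar is nullable.
No production of expr has an RHS whose symbols are all nullable, so expr is not nullable.

No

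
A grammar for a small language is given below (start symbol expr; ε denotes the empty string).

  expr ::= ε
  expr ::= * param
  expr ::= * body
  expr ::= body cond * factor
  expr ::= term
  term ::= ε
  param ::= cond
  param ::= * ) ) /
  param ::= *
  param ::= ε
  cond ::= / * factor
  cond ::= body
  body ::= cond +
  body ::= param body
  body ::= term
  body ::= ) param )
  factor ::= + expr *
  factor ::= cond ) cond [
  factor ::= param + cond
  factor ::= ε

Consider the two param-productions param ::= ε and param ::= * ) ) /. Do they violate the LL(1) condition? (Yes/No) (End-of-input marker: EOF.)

FIRST(ε) = { ε } and FIRST(* ) ) /) = { * }.
The first alternative is nullable and FOLLOW(param) = { EOF, ), *, +, /, [ } shares * with FIRST of the second — conflict.

Yes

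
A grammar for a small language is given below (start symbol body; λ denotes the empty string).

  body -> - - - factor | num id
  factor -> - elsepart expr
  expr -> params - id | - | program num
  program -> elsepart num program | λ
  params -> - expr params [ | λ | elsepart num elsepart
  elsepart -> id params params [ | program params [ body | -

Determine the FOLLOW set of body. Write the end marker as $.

{ $, -, [, id, num }

body is the start symbol, so $ ∈ FOLLOW(body).
In elsepart -> program params [ body: body is at the end, add FOLLOW(elsepart) = { -, [, id, num }.
Union: FOLLOW(body) = { $, -, [, id, num }.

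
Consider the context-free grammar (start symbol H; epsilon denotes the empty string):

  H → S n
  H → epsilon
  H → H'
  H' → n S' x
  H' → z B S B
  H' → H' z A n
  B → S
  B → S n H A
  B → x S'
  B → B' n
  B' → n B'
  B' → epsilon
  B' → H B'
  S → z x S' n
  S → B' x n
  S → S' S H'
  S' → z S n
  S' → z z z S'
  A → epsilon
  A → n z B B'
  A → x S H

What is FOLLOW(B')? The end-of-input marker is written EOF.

In B → B' n: add FIRST(n) = { n }.
In B' → n B': B' is at the end, add FOLLOW(B') = { EOF, n, x, z }.
In B' → H B': B' is at the end, add FOLLOW(B') = { EOF, n, x, z }.
In S → B' x n: add FIRST(x n) = { x }.
In A → n z B B': B' is at the end, add FOLLOW(A) = { EOF, n, x, z }.
Union: FOLLOW(B') = { EOF, n, x, z }.

{ EOF, n, x, z }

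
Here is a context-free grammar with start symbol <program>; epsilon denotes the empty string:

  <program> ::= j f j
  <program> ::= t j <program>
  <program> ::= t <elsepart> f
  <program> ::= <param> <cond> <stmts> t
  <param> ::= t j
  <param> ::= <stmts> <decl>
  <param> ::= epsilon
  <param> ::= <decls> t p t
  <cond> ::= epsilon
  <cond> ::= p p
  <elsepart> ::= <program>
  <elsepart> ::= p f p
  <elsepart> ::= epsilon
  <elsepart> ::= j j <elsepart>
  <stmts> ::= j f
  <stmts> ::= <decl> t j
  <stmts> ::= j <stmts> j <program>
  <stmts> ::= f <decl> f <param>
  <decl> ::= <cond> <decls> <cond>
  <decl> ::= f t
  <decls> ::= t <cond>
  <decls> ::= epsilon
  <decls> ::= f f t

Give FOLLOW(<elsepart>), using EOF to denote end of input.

In <program> ::= t <elsepart> f: add FIRST(f) = { f }.
In <elsepart> ::= j j <elsepart>: <elsepart> is at the end, add FOLLOW(<elsepart>) = { f }.
Union: FOLLOW(<elsepart>) = { f }.

{ f }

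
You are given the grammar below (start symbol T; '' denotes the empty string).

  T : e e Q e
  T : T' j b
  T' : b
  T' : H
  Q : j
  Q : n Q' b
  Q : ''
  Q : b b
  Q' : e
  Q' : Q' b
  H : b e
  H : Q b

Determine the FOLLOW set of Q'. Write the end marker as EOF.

{ b }

In Q : n Q' b: add FIRST(b) = { b }.
In Q' : Q' b: add FIRST(b) = { b }.
Union: FOLLOW(Q') = { b }.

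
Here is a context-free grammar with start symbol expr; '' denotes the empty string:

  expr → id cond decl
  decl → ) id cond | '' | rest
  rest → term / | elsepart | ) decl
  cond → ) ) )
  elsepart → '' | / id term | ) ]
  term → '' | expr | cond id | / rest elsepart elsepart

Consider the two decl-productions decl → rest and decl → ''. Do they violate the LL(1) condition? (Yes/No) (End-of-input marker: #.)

Yes

FIRST(rest) = { ), /, id, '' } and FIRST('') = { '' }.
Both alternatives are nullable, violating the LL(1) condition.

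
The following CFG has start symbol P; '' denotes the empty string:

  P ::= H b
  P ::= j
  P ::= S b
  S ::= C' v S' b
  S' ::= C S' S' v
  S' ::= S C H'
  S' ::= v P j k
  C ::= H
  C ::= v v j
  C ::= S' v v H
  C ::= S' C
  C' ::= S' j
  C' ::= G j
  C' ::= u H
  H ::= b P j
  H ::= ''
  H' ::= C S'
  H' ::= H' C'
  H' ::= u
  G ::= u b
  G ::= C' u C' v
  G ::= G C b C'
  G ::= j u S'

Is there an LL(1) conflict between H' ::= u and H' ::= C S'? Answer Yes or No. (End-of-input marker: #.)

Yes

FIRST(u) = { u } and FIRST(C S') = { b, j, u, v }.
Both contain u, so the two alternatives are not disjoint — LL(1) conflict.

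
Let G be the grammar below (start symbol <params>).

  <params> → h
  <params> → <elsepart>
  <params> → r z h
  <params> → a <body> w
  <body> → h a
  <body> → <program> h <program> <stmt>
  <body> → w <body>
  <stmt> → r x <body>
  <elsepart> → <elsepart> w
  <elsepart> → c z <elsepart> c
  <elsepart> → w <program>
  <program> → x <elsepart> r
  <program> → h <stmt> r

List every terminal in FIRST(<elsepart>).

From <elsepart> → <elsepart> w: add FIRST(<elsepart>) = { c, w }.
<elsepart> → c z <elsepart> c contributes {c}.
<elsepart> → w <program> contributes {w}.
Union: FIRST(<elsepart>) = { c, w }.

{ c, w }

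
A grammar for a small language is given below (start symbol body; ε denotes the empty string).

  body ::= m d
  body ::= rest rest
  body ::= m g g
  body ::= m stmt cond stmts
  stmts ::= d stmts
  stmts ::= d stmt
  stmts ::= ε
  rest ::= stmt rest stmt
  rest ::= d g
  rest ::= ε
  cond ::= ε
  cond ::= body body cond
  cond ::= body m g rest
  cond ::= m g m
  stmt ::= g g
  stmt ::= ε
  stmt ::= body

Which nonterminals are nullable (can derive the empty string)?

{ body, cond, rest, stmt, stmts }

Directly nullable (have an ε-production): stmts, rest, cond, stmt.
body ::= rest rest with every symbol nullable, so body is nullable.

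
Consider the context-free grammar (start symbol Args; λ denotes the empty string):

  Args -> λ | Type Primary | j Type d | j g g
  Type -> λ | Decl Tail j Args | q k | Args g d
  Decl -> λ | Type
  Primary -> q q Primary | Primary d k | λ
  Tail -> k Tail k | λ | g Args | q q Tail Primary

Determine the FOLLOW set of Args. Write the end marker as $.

{ $, d, g, j, k, q }

Args is the start symbol, so $ ∈ FOLLOW(Args).
In Type -> Decl Tail j Args: Args is at the end, add FOLLOW(Type) = { $, d, g, j, k, q }.
In Type -> Args g d: add FIRST(g d) = { g }.
In Tail -> g Args: Args is at the end, add FOLLOW(Tail) = { d, j, k, q }.
Union: FOLLOW(Args) = { $, d, g, j, k, q }.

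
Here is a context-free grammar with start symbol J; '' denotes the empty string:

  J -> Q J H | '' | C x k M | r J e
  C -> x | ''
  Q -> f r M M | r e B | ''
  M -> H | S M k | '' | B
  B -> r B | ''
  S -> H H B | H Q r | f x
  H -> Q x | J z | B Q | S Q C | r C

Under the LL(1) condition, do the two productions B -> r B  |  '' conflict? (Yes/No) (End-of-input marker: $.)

FIRST(r B) = { r } and FIRST('') = { '' }.
The second alternative is nullable and FOLLOW(B) = { $, e, f, k, r, x, z } shares r with FIRST of the first — conflict.

Yes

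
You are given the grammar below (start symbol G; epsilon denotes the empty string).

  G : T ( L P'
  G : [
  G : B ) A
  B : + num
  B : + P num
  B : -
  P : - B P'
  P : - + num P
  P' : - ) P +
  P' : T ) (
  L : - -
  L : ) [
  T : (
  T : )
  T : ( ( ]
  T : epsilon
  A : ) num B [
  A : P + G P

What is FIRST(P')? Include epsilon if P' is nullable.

P' : - ) P + contributes {-}.
From P' : T ) (: T nullable, take FIRST(T) ∪ {)} = { (, ) }.
Union: FIRST(P') = { (, ), - }.

{ (, ), - }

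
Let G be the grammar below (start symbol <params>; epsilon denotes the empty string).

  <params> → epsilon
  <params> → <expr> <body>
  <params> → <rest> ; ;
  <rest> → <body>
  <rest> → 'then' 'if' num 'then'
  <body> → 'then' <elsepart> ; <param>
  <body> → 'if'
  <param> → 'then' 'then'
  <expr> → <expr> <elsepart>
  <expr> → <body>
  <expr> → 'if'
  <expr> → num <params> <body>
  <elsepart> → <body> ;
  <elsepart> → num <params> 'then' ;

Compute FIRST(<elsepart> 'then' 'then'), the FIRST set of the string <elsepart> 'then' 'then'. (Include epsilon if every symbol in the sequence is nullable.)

{ 'if', 'then', num }

Add FIRST(<elsepart>) = { 'if', 'then', num }; <elsepart> is not nullable, stop.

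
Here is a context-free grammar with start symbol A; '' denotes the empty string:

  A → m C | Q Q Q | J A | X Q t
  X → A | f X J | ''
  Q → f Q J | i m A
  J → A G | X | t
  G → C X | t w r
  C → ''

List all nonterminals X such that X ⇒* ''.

{ C, G, J, X }

Directly nullable (have an ''-production): X, C.
J → X with every symbol nullable, so J is nullable.
G → C X with every symbol nullable, so G is nullable.
No other nonterminal has a production whose RHS symbols are all nullable.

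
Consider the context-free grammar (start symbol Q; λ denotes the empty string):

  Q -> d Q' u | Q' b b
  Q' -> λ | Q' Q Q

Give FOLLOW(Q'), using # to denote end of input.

{ b, d, u }

In Q -> d Q' u: add FIRST(u) = { u }.
In Q -> Q' b b: add FIRST(b b) = { b }.
In Q' -> Q' Q Q: add FIRST(Q Q) = { b, d }.
Union: FOLLOW(Q') = { b, d, u }.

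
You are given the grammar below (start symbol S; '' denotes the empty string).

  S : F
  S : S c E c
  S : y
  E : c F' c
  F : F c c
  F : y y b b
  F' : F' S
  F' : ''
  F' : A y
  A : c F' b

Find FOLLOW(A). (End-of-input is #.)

{ y }

In F' : A y: add FIRST(y) = { y }.
Union: FOLLOW(A) = { y }.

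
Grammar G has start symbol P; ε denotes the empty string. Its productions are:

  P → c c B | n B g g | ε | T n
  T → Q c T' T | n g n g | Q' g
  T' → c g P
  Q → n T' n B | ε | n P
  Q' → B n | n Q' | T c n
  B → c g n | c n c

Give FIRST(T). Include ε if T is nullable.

{ c, n }

From T → Q c T' T: Q nullable, take FIRST(Q) ∪ {c} = { c, n }.
T → n g n g contributes {n}.
From T → Q' g: add FIRST(Q') = { c, n }.
Union: FIRST(T) = { c, n }.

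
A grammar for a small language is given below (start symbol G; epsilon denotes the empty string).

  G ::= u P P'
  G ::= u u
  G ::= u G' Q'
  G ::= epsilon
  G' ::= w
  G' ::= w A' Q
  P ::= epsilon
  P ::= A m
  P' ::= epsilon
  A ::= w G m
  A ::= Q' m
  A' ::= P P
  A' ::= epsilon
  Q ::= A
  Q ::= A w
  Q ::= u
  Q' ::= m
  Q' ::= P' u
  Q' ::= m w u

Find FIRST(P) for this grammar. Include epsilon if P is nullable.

{ m, u, w, epsilon }

P ::= epsilon contributes epsilon.
From P ::= A m: add FIRST(A) = { m, u, w }.
Union: FIRST(P) = { m, u, w, epsilon }.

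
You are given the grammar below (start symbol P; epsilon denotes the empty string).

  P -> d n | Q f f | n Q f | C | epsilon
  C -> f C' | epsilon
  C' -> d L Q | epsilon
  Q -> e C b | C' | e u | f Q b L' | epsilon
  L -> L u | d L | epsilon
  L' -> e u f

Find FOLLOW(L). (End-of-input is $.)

{ $, b, d, e, f, u }

In C' -> d L Q: add FIRST(Q)\{epsilon} = { d, e, f }.
  Since Q is nullable, also add FOLLOW(C') = { $, b, f }.
In L -> L u: add FIRST(u) = { u }.
In L -> d L: L is at the end, add FOLLOW(L) = { $, b, d, e, f, u }.
Union: FOLLOW(L) = { $, b, d, e, f, u }.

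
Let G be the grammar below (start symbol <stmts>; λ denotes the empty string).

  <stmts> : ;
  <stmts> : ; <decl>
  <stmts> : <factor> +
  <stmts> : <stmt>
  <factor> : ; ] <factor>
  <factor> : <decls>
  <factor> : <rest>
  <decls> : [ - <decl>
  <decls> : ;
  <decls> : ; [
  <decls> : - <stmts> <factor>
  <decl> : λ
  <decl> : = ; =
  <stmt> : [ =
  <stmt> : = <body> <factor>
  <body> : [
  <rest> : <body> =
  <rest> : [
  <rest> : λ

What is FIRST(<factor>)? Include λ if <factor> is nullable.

{ -, ;, [, λ }

<factor> : ; ] <factor> contributes {;}.
From <factor> : <decls>: add FIRST(<decls>) = { -, ;, [ }.
From <factor> : <rest>: add FIRST(<rest>) = { [, λ } (including λ since <rest> is nullable).
Union: FIRST(<factor>) = { -, ;, [, λ }.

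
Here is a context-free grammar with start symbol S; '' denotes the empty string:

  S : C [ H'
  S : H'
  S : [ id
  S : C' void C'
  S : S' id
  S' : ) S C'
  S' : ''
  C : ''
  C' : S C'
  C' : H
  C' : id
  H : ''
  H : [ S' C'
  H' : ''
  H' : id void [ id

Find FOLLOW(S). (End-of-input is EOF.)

{ EOF, ), [, id, void }

S is the start symbol, so EOF ∈ FOLLOW(S).
In S' : ) S C': add FIRST(C')\{''} = { ), [, id, void }.
  Since C' is nullable, also add FOLLOW(S') = { EOF, ), [, id, void }.
In C' : S C': add FIRST(C')\{''} = { ), [, id, void }.
  Since C' is nullable, also add FOLLOW(C') = { EOF, ), [, id, void }.
Union: FOLLOW(S) = { EOF, ), [, id, void }.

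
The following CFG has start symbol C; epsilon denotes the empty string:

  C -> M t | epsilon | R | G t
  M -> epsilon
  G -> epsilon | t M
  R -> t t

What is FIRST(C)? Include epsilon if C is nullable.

From C -> M t: M nullable, take FIRST(M) ∪ {t} = { t }.
C -> epsilon contributes epsilon.
From C -> R: add FIRST(R) = { t }.
From C -> G t: G nullable, take FIRST(G) ∪ {t} = { t }.
Union: FIRST(C) = { t, epsilon }.

{ t, epsilon }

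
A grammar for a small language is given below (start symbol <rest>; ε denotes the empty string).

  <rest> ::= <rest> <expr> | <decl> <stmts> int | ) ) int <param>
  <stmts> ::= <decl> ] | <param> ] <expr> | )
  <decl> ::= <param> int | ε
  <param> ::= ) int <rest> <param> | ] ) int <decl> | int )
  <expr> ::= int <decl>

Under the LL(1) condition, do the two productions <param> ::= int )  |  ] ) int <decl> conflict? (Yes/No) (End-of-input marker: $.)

FIRST(int )) = { int } and FIRST(] ) int <decl>) = { ] }.
The FIRST sets are disjoint and neither alternative is nullable — no conflict.

No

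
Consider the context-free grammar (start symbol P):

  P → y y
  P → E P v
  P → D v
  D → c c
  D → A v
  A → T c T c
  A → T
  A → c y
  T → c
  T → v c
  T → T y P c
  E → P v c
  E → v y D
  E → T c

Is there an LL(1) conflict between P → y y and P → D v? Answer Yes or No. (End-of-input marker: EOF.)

No

FIRST(y y) = { y } and FIRST(D v) = { c, v }.
The FIRST sets are disjoint and neither alternative is nullable — no conflict.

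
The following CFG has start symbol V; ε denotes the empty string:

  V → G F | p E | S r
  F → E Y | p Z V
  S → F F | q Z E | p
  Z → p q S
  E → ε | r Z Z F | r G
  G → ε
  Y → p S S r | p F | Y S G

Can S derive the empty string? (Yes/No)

No

Nullable nonterminals: E, G.
No production of S has an RHS whose symbols are all nullable, so S is not nullable.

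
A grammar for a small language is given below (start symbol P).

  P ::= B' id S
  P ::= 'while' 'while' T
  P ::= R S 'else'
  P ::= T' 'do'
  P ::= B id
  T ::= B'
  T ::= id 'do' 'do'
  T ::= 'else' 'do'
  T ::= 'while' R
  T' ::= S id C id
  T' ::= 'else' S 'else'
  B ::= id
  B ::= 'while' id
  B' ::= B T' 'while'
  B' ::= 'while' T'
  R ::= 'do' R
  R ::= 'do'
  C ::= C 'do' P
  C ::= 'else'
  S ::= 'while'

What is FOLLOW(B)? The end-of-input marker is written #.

In P ::= B id: add FIRST(id) = { id }.
In B' ::= B T' 'while': add FIRST(T' 'while') = { 'else', 'while' }.
Union: FOLLOW(B) = { 'else', 'while', id }.

{ 'else', 'while', id }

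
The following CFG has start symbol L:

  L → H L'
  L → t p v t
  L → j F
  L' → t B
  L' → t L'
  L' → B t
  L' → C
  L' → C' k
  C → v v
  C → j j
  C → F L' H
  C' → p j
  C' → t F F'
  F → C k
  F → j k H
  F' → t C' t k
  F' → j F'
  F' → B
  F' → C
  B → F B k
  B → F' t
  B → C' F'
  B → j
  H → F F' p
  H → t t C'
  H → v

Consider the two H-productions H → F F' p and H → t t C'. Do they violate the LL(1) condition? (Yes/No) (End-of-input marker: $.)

No

FIRST(F F' p) = { j, v } and FIRST(t t C') = { t }.
The FIRST sets are disjoint and neither alternative is nullable — no conflict.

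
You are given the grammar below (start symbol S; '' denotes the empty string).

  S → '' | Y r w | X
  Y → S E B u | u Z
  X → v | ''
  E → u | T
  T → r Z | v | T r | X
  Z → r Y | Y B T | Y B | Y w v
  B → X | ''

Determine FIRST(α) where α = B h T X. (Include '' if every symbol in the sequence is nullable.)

{ h, v }

Add FIRST(B)\{''} = { v }; B is nullable, continue.
h is a terminal; add {h} and stop.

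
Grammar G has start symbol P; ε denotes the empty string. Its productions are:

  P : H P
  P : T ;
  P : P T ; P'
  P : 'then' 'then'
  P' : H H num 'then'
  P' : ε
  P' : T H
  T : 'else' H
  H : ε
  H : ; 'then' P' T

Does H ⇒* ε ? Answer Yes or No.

Yes

H has an ε-production, so H ⇒ ε.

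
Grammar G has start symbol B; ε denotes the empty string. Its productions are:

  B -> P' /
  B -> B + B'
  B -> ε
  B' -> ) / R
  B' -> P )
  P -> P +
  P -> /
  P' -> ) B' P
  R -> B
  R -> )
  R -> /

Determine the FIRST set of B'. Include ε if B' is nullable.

B' -> ) / R contributes {)}.
From B' -> P ): add FIRST(P) = { / }.
Union: FIRST(B') = { ), / }.

{ ), / }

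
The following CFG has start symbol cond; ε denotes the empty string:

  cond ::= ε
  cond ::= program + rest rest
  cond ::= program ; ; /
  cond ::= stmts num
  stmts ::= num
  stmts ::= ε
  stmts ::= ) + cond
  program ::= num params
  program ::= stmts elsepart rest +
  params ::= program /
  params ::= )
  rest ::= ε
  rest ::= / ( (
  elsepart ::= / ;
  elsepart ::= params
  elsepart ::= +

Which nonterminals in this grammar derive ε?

{ cond, rest, stmts }

Directly nullable (have an ε-production): cond, stmts, rest.
No other nonterminal has a production whose RHS symbols are all nullable.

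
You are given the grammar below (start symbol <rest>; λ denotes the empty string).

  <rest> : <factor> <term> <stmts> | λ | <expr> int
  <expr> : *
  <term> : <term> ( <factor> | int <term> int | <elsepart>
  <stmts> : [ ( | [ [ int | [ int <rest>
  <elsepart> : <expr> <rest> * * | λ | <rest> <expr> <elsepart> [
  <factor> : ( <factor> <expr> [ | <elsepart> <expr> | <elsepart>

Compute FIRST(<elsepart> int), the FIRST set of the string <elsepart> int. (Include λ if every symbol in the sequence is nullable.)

{ (, *, [, int }

Add FIRST(<elsepart>)\{λ} = { (, *, [, int }; <elsepart> is nullable, continue.
int is a terminal; add {int} and stop.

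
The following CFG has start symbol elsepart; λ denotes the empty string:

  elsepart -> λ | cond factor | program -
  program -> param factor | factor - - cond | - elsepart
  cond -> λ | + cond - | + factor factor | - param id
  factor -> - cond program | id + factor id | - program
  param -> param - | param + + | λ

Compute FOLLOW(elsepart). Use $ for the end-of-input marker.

elsepart is the start symbol, so $ ∈ FOLLOW(elsepart).
In program -> - elsepart: elsepart is at the end, add FOLLOW(program) = { $, +, -, id }.
Union: FOLLOW(elsepart) = { $, +, -, id }.

{ $, +, -, id }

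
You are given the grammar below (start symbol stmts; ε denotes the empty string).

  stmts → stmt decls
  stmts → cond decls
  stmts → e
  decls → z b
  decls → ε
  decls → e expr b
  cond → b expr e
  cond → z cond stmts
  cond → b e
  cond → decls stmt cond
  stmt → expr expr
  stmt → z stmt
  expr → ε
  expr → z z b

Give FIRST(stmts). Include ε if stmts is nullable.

{ b, e, z, ε }

From stmts → stmt decls: stmt, decls nullable, take FIRST(stmt) ∪ FIRST(decls) = { e, z }; also ε since the whole RHS is nullable.
From stmts → cond decls: add FIRST(cond) = { b, e, z }.
stmts → e contributes {e}.
Union: FIRST(stmts) = { b, e, z, ε }.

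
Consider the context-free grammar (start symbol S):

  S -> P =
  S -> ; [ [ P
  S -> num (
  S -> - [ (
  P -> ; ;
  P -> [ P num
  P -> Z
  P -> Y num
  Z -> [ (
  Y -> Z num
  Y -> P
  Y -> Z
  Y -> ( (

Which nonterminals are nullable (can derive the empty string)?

No nonterminal has an empty production or an RHS whose symbols are all nullable.

{ } (none)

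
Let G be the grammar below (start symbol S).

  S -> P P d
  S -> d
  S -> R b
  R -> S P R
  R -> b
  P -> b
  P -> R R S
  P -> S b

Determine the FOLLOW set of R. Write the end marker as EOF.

{ b, d }

In S -> R b: add FIRST(b) = { b }.
In R -> S P R: R is at the end, add FOLLOW(R) = { b, d }.
In P -> R R S: add FIRST(R S) = { b, d }.
In P -> R R S: add FIRST(S) = { b, d }.
Union: FOLLOW(R) = { b, d }.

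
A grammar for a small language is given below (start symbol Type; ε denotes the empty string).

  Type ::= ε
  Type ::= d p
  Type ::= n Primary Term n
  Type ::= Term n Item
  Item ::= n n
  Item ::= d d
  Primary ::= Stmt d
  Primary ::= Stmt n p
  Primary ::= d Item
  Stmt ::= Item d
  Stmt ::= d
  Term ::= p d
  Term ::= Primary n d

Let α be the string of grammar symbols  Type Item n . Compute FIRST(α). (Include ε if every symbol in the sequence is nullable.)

{ d, n, p }

Add FIRST(Type)\{ε} = { d, n, p }; Type is nullable, continue.
Add FIRST(Item) = { d, n }; Item is not nullable, stop.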